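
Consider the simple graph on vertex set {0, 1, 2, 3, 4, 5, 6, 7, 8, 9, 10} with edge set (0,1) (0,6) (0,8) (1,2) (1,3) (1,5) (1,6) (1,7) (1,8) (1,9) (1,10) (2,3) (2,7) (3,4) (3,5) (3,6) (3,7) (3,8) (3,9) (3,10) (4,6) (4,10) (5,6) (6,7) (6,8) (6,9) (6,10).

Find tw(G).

3

A width-3 tree decomposition is:
Bags: B1 = {1, 3, 6, 7}  B2 = {1, 2, 3, 7}  B3 = {1, 3, 5, 6}  B4 = {1, 3, 6, 10}  B5 = {1, 3, 6, 9}  B6 = {1, 3, 6, 8}  B7 = {0, 1, 6, 8}  B8 = {3, 4, 6, 10}
Tree: B1–B2, B1–B3, B3–B4, B4–B5, B4–B6, B6–B7, B4–B8
The largest bag has 4 vertices, giving width 3; this decomposition certifies tw(G) ≤ 3. On the other hand G contains the 4-clique {0, 1, 6, 8}. A clique must lie in a single bag of any decomposition, so no decomposition can have width below 3. Combining the bounds, tw(G) = 3.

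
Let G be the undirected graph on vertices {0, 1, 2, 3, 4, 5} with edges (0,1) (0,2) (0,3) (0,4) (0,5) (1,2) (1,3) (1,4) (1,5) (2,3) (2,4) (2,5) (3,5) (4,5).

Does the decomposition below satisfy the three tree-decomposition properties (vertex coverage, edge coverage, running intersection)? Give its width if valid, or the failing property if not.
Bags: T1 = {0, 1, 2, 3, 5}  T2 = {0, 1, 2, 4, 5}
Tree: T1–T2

Yes; width 4.

Every vertex of G appears in some bag (union = {0, 1, 2, 3, 4, 5}); every edge is covered by a bag; and for each vertex v the set of bags containing v is connected in the bag tree. The decomposition is therefore valid. The largest bag has 5 vertices, so the width is 4.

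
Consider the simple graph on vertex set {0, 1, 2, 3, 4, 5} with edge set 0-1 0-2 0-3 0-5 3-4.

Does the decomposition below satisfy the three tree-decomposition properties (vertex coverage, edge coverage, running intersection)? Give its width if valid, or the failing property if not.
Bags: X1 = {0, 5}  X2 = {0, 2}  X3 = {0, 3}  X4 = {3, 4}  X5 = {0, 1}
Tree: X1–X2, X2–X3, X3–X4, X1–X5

Checking the three conditions: (i) the bags cover all of {0, 1, 2, 3, 4, 5}; (ii) for each edge, some bag contains both endpoints; (iii) the bags containing any fixed vertex form a subtree. All hold, so the decomposition is valid with width 2 − 1 = 1.

Yes; width 1.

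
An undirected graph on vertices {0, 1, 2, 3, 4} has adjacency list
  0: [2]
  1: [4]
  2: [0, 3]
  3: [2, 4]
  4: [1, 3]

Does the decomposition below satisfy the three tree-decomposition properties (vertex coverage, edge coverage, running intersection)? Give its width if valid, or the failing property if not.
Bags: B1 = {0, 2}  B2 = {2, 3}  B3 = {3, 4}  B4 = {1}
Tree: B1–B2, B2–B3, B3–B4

No — edge (4,1) lies in no bag.

A tree decomposition must satisfy three properties: every vertex lies in some bag; for every edge, both endpoints lie together in some bag; and for every vertex, the bags containing it form a connected subtree. Here edge (4,1) lies in no bag, so the decomposition is invalid.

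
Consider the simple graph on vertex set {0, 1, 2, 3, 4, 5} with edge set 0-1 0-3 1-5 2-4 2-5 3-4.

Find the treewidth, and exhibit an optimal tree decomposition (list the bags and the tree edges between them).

Each bag holds 3 vertices, so the decomposition has width 2, which upper-bounds the treewidth. Since 4–3–0–1–5–2–4 is a cycle in G, G is not acyclic. Forests are exactly the graphs of treewidth ≤ 1, so tw(G) ≥ 2. Therefore the treewidth is 2.

Treewidth 2.
One optimal decomposition is:
Bags: B1 = {0, 3, 4}  B2 = {0, 1, 4}  B3 = {1, 4, 5}  B4 = {2, 4, 5}
Tree: B1–B2, B2–B3, B3–B4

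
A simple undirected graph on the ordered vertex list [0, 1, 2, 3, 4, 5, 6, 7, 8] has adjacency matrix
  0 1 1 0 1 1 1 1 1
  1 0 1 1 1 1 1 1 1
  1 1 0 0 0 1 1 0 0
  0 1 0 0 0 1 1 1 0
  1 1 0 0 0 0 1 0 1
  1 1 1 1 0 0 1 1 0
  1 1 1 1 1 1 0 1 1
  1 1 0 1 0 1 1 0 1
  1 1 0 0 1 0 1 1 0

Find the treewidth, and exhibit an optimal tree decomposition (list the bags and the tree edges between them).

The largest bag has 5 vertices, giving width 4; this decomposition certifies tw(G) ≤ 4. Conversely, {0, 1, 4, 6, 8} is a clique of size 5, and the vertices of any clique must share a bag in every tree decomposition; so some bag has ≥ 5 vertices and tw(G) ≥ 4. Therefore the treewidth is 4.

Treewidth 4.
Bags: B1 = {1, 3, 5, 6, 7}  B2 = {0, 1, 5, 6, 7}  B3 = {0, 1, 6, 7, 8}  B4 = {0, 1, 2, 5, 6}  B5 = {0, 1, 4, 6, 8}
Tree: B1–B2, B2–B3, B2–B4, B3–B5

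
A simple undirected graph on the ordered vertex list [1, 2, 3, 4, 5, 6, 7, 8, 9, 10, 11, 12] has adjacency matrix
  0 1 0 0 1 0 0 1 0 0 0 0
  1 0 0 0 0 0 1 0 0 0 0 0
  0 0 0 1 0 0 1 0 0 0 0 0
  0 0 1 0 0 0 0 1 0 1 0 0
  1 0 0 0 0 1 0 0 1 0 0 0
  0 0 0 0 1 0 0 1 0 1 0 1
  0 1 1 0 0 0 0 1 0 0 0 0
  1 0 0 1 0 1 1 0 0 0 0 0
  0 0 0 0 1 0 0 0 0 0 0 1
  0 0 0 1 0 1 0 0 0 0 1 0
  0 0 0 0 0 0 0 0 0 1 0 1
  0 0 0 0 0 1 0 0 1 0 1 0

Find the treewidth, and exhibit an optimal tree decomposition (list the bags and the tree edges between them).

Treewidth 3.
One such decomposition:
Bags: B1 = {1, 2, 3, 7}  B2 = {1, 3, 7, 8}  B3 = {1, 3, 4, 8}  B4 = {1, 4, 5, 8}  B5 = {4, 5, 6, 8}  B6 = {4, 5, 6, 10}  B7 = {5, 6, 9, 10}  B8 = {6, 9, 10, 12}  B9 = {9, 10, 11, 12}
Tree: B1–B2, B2–B3, B3–B4, B4–B5, B5–B6, B6–B7, B7–B8, B8–B9

Every bag has size at most 4, so the width is 4 − 1 = 3 and tw(G) ≤ 3. For the lower bound: the 4 vertex sets {2,3,7}, {1}, {8}, {4,5,6,10} are disjoint, each induces a connected subgraph, and every pair is joined by at least one edge of G. Contracting each set to a single vertex therefore yields K_{4} as a minor, and since treewidth is minor-monotone, tw(G) ≥ tw(K_{4}) = 3. Therefore the treewidth is 3.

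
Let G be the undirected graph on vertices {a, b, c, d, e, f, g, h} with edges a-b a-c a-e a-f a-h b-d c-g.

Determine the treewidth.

A width-1 tree decomposition is:
Bags: B1 = {a, b}  B2 = {a, e}  B3 = {a, c}  B4 = {a, f}  B5 = {a, h}  B6 = {c, g}  B7 = {b, d}
Tree: B1–B2, B2–B3, B3–B4, B1–B5, B3–B6, B1–B7
The largest bag has 2 vertices, giving width 1; this decomposition certifies tw(G) ≤ 1. G has an edge, so its treewidth is at least 1. Therefore the treewidth is 1.

1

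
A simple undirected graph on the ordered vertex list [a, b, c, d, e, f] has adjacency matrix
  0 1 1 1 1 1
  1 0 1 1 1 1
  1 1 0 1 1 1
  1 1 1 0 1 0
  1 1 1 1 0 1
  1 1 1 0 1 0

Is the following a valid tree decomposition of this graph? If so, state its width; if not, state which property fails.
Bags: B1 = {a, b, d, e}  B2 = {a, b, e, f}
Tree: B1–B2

No — vertex c appears in no bag.

A tree decomposition must satisfy three properties: every vertex lies in some bag; for every edge, both endpoints lie together in some bag; and for every vertex, the bags containing it form a connected subtree. Here vertex c appears in no bag, so the decomposition is invalid.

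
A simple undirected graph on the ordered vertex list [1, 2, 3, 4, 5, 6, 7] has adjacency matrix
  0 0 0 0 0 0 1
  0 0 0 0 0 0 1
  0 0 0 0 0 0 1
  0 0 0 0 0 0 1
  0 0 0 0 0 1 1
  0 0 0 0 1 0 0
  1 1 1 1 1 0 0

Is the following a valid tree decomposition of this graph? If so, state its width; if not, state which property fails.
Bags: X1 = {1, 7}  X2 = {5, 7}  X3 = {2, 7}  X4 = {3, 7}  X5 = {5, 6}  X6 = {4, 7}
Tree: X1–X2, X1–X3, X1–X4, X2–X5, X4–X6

Vertex coverage: the bags together contain {1, 2, 3, 4, 5, 6, 7}, the full vertex set. Edge coverage: each edge of G has both endpoints in at least one bag. Running intersection: for every vertex, the bags containing it form a connected subtree. All three properties hold, so this is a valid tree decomposition of width max|bag| − 1 = 1, and hence tw(G) ≤ 1.

Yes; width 1.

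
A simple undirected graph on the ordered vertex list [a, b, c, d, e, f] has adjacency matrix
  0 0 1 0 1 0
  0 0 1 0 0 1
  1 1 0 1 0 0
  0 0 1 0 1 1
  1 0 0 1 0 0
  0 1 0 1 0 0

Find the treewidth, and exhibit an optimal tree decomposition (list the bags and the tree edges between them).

Treewidth 2.
Bags: B1 = {b, c, f}  B2 = {c, d, f}  B3 = {a, c, d}  B4 = {a, d, e}
Tree: B1–B2, B2–B3, B3–B4

The largest bag has 3 vertices, giving width 2; this decomposition certifies tw(G) ≤ 2. For the lower bound, G contains the cycle b–f–d–c–b, so G is not a forest; only forests have treewidth ≤ 1, hence tw(G) ≥ 2. The upper and lower bounds meet at 2, so that is the treewidth.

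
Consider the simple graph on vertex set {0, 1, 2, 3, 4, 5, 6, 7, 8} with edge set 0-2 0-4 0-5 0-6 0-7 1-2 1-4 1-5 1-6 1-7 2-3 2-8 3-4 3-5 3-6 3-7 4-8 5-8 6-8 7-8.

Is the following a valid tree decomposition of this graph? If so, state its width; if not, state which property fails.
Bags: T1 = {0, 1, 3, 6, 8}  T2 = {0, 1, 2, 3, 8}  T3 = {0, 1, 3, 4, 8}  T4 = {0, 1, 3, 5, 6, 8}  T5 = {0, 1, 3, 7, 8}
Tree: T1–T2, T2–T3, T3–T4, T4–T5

A tree decomposition must satisfy three properties: every vertex lies in some bag; for every edge, both endpoints lie together in some bag; and for every vertex, the bags containing it form a connected subtree. Here bags containing vertex 6 are not connected in the tree, so the decomposition is invalid.

No — bags containing vertex 6 are not connected in the tree.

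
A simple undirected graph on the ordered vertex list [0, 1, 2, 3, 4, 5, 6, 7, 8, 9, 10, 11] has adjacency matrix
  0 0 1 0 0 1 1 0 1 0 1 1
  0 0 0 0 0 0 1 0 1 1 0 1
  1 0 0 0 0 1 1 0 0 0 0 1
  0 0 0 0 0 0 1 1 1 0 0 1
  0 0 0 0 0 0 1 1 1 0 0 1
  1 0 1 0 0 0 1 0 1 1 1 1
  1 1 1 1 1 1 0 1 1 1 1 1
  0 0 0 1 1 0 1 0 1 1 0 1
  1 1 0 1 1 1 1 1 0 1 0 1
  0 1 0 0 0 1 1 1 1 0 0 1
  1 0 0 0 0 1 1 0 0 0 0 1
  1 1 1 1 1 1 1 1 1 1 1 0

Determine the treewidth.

4

A width-4 tree decomposition is:
Bags: B1 = {0, 5, 6, 8, 11}  B2 = {5, 6, 8, 9, 11}  B3 = {0, 2, 5, 6, 11}  B4 = {6, 7, 8, 9, 11}  B5 = {0, 5, 6, 10, 11}  B6 = {3, 6, 7, 8, 11}  B7 = {4, 6, 7, 8, 11}  B8 = {1, 6, 8, 9, 11}
Tree: B1–B2, B1–B3, B2–B4, B3–B5, B4–B6, B6–B7, B2–B8
Each bag holds 5 vertices, so the decomposition has width 4, which upper-bounds the treewidth. Conversely, {0, 5, 6, 8, 11} is a clique of size 5, and the vertices of any clique must share a bag in every tree decomposition; so some bag has ≥ 5 vertices and tw(G) ≥ 4. Combining the bounds, tw(G) = 4.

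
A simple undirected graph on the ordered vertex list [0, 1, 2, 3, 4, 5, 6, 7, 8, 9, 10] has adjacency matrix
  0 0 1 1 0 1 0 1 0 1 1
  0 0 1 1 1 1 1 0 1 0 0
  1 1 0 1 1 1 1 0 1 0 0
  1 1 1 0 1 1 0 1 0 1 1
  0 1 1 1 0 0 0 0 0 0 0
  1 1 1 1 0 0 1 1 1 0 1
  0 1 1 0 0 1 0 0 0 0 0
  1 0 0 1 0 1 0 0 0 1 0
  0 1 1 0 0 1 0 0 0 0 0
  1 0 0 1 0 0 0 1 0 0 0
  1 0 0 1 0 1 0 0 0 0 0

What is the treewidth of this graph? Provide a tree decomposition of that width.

Treewidth 3.
One optimal decomposition is:
Bags: B1 = {1, 2, 5, 8}  B2 = {1, 2, 3, 5}  B3 = {1, 2, 5, 6}  B4 = {0, 2, 3, 5}  B5 = {0, 3, 5, 7}  B6 = {0, 3, 5, 10}  B7 = {1, 2, 3, 4}  B8 = {0, 3, 7, 9}
Tree: B1–B2, B1–B3, B2–B4, B4–B5, B4–B6, B2–B7, B5–B8

Every bag has size at most 4, so the width is 4 − 1 = 3 and tw(G) ≤ 3. On the other hand G contains the 4-clique {1, 2, 5, 8}. A clique must lie in a single bag of any decomposition, so no decomposition can have width below 3. Hence tw(G) = 3 exactly.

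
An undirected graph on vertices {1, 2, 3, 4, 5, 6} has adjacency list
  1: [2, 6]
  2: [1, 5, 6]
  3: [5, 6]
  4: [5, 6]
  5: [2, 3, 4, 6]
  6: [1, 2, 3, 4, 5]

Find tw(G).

2

A width-2 tree decomposition is:
Bags: B1 = {2, 5, 6}  B2 = {1, 2, 6}  B3 = {4, 5, 6}  B4 = {3, 5, 6}
Tree: B1–B2, B1–B3, B3–B4
Each bag holds 3 vertices, so the decomposition has width 2, which upper-bounds the treewidth. Conversely, {1, 2, 6} is a clique of size 3, and the vertices of any clique must share a bag in every tree decomposition; so some bag has ≥ 3 vertices and tw(G) ≥ 2. Combining the bounds, tw(G) = 2.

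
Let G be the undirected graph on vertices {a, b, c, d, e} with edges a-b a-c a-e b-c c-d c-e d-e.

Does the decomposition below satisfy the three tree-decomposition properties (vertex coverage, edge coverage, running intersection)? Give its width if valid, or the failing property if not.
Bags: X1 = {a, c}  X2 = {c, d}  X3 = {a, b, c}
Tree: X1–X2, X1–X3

No — vertex e appears in no bag.

A tree decomposition must satisfy three properties: every vertex lies in some bag; for every edge, both endpoints lie together in some bag; and for every vertex, the bags containing it form a connected subtree. Here vertex e appears in no bag, so the decomposition is invalid.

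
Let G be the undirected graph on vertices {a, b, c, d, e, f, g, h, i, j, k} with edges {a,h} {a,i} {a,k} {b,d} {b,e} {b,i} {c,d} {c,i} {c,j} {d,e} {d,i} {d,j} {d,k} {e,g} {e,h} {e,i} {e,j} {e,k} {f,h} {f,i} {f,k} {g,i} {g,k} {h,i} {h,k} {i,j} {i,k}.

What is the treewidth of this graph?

3

A width-3 tree decomposition is:
Bags: B1 = {c, d, i, j}  B2 = {d, e, i, j}  B3 = {d, e, i, k}  B4 = {e, g, i, k}  B5 = {e, h, i, k}  B6 = {a, h, i, k}  B7 = {f, h, i, k}  B8 = {b, d, e, i}
Tree: B1–B2, B2–B3, B3–B4, B3–B5, B5–B6, B6–B7, B2–B8
Every bag has size at most 4, so the width is 4 − 1 = 3 and tw(G) ≤ 3. On the other hand G contains the 4-clique {d, e, i, j}. A clique must lie in a single bag of any decomposition, so no decomposition can have width below 3. The upper and lower bounds meet at 3, so that is the treewidth.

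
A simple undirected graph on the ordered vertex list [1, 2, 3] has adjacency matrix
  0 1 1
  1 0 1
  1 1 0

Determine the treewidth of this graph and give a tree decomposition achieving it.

Treewidth 2.
One such decomposition:
Bags: B1 = {1, 2, 3}
Tree: (single bag)

A single bag containing all 3 vertices is trivially a valid decomposition of width 2. Conversely, {1, 2, 3} is a clique of size 3, and the vertices of any clique must share a bag in every tree decomposition; so some bag has ≥ 3 vertices and tw(G) ≥ 2. Hence tw(G) = 2 exactly.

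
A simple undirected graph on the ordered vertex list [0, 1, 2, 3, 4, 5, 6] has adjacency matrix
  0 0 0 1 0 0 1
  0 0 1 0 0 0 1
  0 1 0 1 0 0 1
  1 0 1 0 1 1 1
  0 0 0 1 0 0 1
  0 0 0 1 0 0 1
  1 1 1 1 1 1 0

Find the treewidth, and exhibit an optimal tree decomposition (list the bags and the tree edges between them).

Treewidth 2.
Bags: B1 = {2, 3, 6}  B2 = {1, 2, 6}  B3 = {0, 3, 6}  B4 = {3, 5, 6}  B5 = {3, 4, 6}
Tree: B1–B2, B1–B3, B3–B4, B3–B5

Every bag has size at most 3, so the width is 3 − 1 = 2 and tw(G) ≤ 2. For the lower bound, the 3 vertices {1, 2, 6} are pairwise adjacent, and any tree decomposition puts a clique entirely inside one bag — forcing width ≥ 2. The upper and lower bounds meet at 2, so that is the treewidth.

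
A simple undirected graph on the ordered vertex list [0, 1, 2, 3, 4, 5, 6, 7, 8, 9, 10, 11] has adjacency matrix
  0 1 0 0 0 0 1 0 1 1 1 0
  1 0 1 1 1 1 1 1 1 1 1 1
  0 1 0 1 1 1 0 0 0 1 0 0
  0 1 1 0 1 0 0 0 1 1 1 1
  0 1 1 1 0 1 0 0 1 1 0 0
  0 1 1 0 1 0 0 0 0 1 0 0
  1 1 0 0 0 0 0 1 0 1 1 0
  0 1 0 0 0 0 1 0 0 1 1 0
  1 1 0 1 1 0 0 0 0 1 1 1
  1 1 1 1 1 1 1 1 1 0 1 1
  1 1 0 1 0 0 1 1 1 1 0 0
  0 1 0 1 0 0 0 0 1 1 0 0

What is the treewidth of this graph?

4

A width-4 tree decomposition is:
Bags: B1 = {0, 1, 8, 9, 10}  B2 = {1, 3, 8, 9, 10}  B3 = {1, 3, 4, 8, 9}  B4 = {1, 2, 3, 4, 9}  B5 = {0, 1, 6, 9, 10}  B6 = {1, 2, 4, 5, 9}  B7 = {1, 6, 7, 9, 10}  B8 = {1, 3, 8, 9, 11}
Tree: B1–B2, B2–B3, B3–B4, B1–B5, B4–B6, B5–B7, B2–B8
Every bag has size at most 5, so the width is 5 − 1 = 4 and tw(G) ≤ 4. For the lower bound, the 5 vertices {0, 1, 8, 9, 10} are pairwise adjacent, and any tree decomposition puts a clique entirely inside one bag — forcing width ≥ 4. The upper and lower bounds meet at 4, so that is the treewidth.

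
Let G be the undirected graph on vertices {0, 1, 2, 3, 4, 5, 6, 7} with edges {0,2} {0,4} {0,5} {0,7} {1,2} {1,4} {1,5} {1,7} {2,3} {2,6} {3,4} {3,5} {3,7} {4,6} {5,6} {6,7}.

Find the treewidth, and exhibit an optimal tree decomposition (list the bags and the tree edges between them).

The largest bag has 5 vertices, giving width 4; this decomposition certifies tw(G) ≤ 4. For the lower bound: the 5 vertex sets {3,7}, {1,5}, {2,6}, {0}, {4} are disjoint, each induces a connected subgraph, and every pair is joined by at least one edge of G. Contracting each set to a single vertex therefore yields K_{5} as a minor, and since treewidth is minor-monotone, tw(G) ≥ tw(K_{5}) = 4. The upper and lower bounds meet at 4, so that is the treewidth.

Treewidth 4.
One optimal decomposition is:
Bags: B1 = {0, 1, 3, 6, 7}  B2 = {0, 1, 3, 5, 6}  B3 = {0, 1, 2, 3, 6}  B4 = {0, 1, 3, 4, 6}
Tree: B1–B2, B2–B3, B3–B4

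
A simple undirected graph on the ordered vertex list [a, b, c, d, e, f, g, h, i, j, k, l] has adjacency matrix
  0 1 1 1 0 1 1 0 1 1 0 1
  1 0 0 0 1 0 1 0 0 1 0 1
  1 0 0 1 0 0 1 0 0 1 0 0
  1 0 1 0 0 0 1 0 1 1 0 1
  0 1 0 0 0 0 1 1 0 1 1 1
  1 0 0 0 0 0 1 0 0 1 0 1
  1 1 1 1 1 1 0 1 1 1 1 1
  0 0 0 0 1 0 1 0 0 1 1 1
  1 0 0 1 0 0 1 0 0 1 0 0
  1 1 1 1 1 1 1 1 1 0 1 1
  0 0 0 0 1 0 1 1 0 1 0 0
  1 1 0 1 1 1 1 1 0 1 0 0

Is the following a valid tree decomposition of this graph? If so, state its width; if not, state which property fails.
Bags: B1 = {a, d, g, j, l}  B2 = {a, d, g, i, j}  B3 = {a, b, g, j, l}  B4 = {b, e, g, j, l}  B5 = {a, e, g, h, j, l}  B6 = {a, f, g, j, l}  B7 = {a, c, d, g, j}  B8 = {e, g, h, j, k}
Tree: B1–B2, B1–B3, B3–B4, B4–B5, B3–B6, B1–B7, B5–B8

No — bags containing vertex a are not connected in the tree.

A tree decomposition must satisfy three properties: every vertex lies in some bag; for every edge, both endpoints lie together in some bag; and for every vertex, the bags containing it form a connected subtree. Here bags containing vertex a are not connected in the tree, so the decomposition is invalid.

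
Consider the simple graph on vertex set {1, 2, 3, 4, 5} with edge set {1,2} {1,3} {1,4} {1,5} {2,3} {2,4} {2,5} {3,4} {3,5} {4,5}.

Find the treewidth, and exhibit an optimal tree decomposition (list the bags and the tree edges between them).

Treewidth 4.
Bags: B1 = {1, 2, 3, 4, 5}
Tree: (single bag)

With just one bag of size 5, the width is 5 − 1 = 4, so tw(G) ≤ 4. For the lower bound, the 5 vertices {1, 2, 3, 4, 5} are pairwise adjacent, and any tree decomposition puts a clique entirely inside one bag — forcing width ≥ 4. The upper and lower bounds meet at 4, so that is the treewidth.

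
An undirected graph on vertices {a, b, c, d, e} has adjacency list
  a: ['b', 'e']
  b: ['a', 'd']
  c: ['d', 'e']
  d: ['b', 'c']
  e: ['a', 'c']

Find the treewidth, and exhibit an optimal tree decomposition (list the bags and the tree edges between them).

Each bag holds 3 vertices, so the decomposition has width 2, which upper-bounds the treewidth. The edges a–b–d–c–e–a form a cycle, so G is not a tree and its treewidth is at least 2. The upper and lower bounds meet at 2, so that is the treewidth.

Treewidth 2.
One such decomposition:
Bags: B1 = {a, b, d}  B2 = {a, c, d}  B3 = {a, c, e}
Tree: B1–B2, B2–B3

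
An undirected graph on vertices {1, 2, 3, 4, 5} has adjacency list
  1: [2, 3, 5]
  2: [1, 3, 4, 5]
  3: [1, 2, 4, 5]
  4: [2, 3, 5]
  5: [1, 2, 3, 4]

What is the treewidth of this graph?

3

A width-3 tree decomposition is:
Bags: B1 = {2, 3, 4, 5}  B2 = {1, 2, 3, 5}
Tree: B1–B2
Each bag holds 4 vertices, so the decomposition has width 3, which upper-bounds the treewidth. On the other hand G contains the 4-clique {1, 2, 3, 5}. A clique must lie in a single bag of any decomposition, so no decomposition can have width below 3. Hence tw(G) = 3 exactly.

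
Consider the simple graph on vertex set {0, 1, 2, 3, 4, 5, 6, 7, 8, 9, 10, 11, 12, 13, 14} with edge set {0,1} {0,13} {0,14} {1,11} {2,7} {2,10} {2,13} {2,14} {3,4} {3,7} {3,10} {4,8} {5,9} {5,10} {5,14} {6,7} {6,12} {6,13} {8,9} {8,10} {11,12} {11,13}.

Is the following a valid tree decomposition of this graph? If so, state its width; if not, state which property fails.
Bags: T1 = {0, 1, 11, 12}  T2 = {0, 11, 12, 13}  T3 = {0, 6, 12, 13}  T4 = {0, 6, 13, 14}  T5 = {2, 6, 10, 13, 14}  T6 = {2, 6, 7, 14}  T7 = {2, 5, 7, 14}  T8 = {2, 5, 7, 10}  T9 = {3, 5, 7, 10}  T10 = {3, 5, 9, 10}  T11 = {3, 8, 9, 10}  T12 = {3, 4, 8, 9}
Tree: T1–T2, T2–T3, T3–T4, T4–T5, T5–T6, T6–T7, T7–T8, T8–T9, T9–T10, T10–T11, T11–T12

No — bags containing vertex 10 are not connected in the tree.

A tree decomposition must satisfy three properties: every vertex lies in some bag; for every edge, both endpoints lie together in some bag; and for every vertex, the bags containing it form a connected subtree. Here bags containing vertex 10 are not connected in the tree, so the decomposition is invalid.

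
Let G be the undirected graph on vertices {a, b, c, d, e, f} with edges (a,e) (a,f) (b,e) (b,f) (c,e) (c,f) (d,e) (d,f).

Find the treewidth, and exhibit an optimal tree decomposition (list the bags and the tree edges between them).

Treewidth 2.
One optimal decomposition is:
Bags: B1 = {c, e, f}  B2 = {b, e, f}  B3 = {a, e, f}  B4 = {d, e, f}
Tree: B1–B2, B2–B3, B3–B4

The largest bag has 3 vertices, giving width 2; this decomposition certifies tw(G) ≤ 2. The edges c–e–b–f–c form a cycle, so G is not a tree and its treewidth is at least 2. Therefore the treewidth is 2.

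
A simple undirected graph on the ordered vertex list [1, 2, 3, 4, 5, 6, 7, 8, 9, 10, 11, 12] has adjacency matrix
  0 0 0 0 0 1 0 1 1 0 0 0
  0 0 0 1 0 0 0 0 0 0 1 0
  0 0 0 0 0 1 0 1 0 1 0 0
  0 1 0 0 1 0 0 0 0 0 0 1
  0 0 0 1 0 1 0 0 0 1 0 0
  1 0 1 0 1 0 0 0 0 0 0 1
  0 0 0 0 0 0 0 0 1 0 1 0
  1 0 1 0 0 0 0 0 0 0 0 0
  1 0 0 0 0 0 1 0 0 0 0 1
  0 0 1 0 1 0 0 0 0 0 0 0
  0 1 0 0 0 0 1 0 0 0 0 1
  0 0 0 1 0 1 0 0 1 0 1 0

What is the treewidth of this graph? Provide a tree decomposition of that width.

The largest bag has 4 vertices, giving width 3; this decomposition certifies tw(G) ≤ 3. For the lower bound: the 4 vertex sets {2,7,11}, {4}, {12}, {1,5,6,9} are disjoint, each induces a connected subgraph, and every pair is joined by at least one edge of G. Contracting each set to a single vertex therefore yields K_{4} as a minor, and since treewidth is minor-monotone, tw(G) ≥ tw(K_{4}) = 3. The upper and lower bounds meet at 3, so that is the treewidth.

Treewidth 3.
One optimal decomposition is:
Bags: B1 = {2, 4, 7, 11}  B2 = {4, 7, 11, 12}  B3 = {4, 7, 9, 12}  B4 = {4, 5, 9, 12}  B5 = {5, 6, 9, 12}  B6 = {1, 5, 6, 9}  B7 = {1, 5, 6, 10}  B8 = {1, 3, 6, 10}  B9 = {1, 3, 8, 10}
Tree: B1–B2, B2–B3, B3–B4, B4–B5, B5–B6, B6–B7, B7–B8, B8–B9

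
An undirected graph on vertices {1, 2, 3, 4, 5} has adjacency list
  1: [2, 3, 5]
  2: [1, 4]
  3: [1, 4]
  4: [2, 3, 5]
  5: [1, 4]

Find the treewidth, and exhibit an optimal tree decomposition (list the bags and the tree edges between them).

Treewidth 2.
One such decomposition:
Bags: B1 = {1, 2, 4}  B2 = {1, 4, 5}  B3 = {1, 3, 4}
Tree: B1–B2, B2–B3

The largest bag has 3 vertices, giving width 2; this decomposition certifies tw(G) ≤ 2. The edges 4–2–1–5–4 form a cycle, so G is not a tree and its treewidth is at least 2. Therefore the treewidth is 2.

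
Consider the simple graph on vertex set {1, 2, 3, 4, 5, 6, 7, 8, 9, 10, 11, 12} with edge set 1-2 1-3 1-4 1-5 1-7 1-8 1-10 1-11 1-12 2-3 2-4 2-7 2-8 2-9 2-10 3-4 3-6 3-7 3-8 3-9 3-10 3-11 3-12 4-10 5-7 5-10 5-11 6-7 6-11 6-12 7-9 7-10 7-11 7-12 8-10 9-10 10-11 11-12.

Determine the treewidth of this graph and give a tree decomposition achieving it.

Treewidth 4.
Bags: B1 = {1, 2, 3, 7, 10}  B2 = {1, 3, 7, 10, 11}  B3 = {1, 2, 3, 4, 10}  B4 = {1, 5, 7, 10, 11}  B5 = {1, 3, 7, 11, 12}  B6 = {3, 6, 7, 11, 12}  B7 = {1, 2, 3, 8, 10}  B8 = {2, 3, 7, 9, 10}
Tree: B1–B2, B1–B3, B2–B4, B2–B5, B5–B6, B3–B7, B1–B8

Each bag holds 5 vertices, so the decomposition has width 4, which upper-bounds the treewidth. On the other hand G contains the 5-clique {1, 2, 3, 8, 10}. A clique must lie in a single bag of any decomposition, so no decomposition can have width below 4. Combining the bounds, tw(G) = 4.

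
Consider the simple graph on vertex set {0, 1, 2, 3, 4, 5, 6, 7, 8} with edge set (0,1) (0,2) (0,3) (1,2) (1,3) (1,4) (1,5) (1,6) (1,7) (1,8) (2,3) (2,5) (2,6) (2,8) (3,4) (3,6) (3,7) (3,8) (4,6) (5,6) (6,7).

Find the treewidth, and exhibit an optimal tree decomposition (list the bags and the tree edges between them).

Treewidth 3.
Bags: B1 = {1, 2, 3, 6}  B2 = {1, 2, 3, 8}  B3 = {0, 1, 2, 3}  B4 = {1, 3, 4, 6}  B5 = {1, 2, 5, 6}  B6 = {1, 3, 6, 7}
Tree: B1–B2, B2–B3, B1–B4, B1–B5, B4–B6

Every bag has size at most 4, so the width is 4 − 1 = 3 and tw(G) ≤ 3. Conversely, {0, 1, 2, 3} is a clique of size 4, and the vertices of any clique must share a bag in every tree decomposition; so some bag has ≥ 4 vertices and tw(G) ≥ 3. The upper and lower bounds meet at 3, so that is the treewidth.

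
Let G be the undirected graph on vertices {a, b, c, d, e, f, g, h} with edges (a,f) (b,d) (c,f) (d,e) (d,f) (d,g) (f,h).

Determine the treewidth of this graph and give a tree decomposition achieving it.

Treewidth 1.
One optimal decomposition is:
Bags: B1 = {d, f}  B2 = {d, g}  B3 = {a, f}  B4 = {d, e}  B5 = {c, f}  B6 = {b, d}  B7 = {f, h}
Tree: B1–B2, B1–B3, B2–B4, B3–B5, B1–B6, B3–B7

Every bag has size at most 2, so the width is 2 − 1 = 1 and tw(G) ≤ 1. Since G has at least one edge (e.g. d–f), it is not an edgeless graph, so tw(G) ≥ 1. Therefore the treewidth is 1.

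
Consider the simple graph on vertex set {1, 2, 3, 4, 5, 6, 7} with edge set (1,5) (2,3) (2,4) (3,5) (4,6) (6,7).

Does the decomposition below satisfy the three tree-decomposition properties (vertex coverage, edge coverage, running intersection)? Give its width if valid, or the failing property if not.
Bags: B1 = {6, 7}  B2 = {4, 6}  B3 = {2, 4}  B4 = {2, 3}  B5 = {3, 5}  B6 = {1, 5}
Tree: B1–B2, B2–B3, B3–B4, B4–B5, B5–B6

Checking the three conditions: (i) the bags cover all of {1, 2, 3, 4, 5, 6, 7}; (ii) for each edge, some bag contains both endpoints; (iii) the bags containing any fixed vertex form a subtree. All hold, so the decomposition is valid with width 2 − 1 = 1.

Yes; width 1.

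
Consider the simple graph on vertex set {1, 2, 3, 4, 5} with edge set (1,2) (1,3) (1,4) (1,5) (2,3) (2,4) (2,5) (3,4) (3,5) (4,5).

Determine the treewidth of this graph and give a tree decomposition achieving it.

Treewidth 4.
Bags: B1 = {1, 2, 3, 4, 5}
Tree: (single bag)

With just one bag of size 5, the width is 5 − 1 = 4, so tw(G) ≤ 4. Conversely, {1, 2, 3, 4, 5} is a clique of size 5, and the vertices of any clique must share a bag in every tree decomposition; so some bag has ≥ 5 vertices and tw(G) ≥ 4. Combining the bounds, tw(G) = 4.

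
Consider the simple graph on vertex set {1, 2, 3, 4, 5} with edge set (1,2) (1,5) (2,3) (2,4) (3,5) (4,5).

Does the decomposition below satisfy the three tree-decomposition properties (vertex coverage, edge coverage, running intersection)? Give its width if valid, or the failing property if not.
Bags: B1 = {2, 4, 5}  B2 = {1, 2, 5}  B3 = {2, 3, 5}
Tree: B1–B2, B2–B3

Yes; width 2.

Vertex coverage: the bags together contain {1, 2, 3, 4, 5}, the full vertex set. Edge coverage: each edge of G has both endpoints in at least one bag. Running intersection: for every vertex, the bags containing it form a connected subtree. All three properties hold, so this is a valid tree decomposition of width max|bag| − 1 = 2, and hence tw(G) ≤ 2.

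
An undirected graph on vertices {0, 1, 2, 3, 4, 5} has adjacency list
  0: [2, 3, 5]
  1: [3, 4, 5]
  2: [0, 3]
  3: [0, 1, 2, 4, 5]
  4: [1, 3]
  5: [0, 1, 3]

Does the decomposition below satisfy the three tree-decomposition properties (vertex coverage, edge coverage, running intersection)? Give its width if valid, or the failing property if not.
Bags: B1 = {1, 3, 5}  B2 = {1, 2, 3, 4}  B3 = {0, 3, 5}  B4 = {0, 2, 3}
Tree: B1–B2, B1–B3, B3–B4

A tree decomposition must satisfy three properties: every vertex lies in some bag; for every edge, both endpoints lie together in some bag; and for every vertex, the bags containing it form a connected subtree. Here bags containing vertex 2 are not connected in the tree, so the decomposition is invalid.

No — bags containing vertex 2 are not connected in the tree.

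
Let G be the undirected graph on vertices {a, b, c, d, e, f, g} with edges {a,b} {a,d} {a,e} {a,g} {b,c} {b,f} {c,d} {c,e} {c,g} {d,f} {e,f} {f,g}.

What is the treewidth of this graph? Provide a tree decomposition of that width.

Each bag holds 4 vertices, so the decomposition has width 3, which upper-bounds the treewidth. For the lower bound: the 4 vertex sets {d,f}, {a,e}, {c}, {g} are disjoint, each induces a connected subgraph, and every pair is joined by at least one edge of G. Contracting each set to a single vertex therefore yields K_{4} as a minor, and since treewidth is minor-monotone, tw(G) ≥ tw(K_{4}) = 3. Hence tw(G) = 3 exactly.

Treewidth 3.
Bags: B1 = {a, c, d, f}  B2 = {a, c, e, f}  B3 = {a, c, f, g}  B4 = {a, b, c, f}
Tree: B1–B2, B2–B3, B3–B4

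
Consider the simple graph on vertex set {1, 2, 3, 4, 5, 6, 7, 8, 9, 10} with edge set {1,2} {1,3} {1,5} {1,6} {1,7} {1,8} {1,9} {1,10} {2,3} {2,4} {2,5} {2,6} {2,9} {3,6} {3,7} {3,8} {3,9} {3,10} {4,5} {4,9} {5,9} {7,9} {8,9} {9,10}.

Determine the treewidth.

A width-3 tree decomposition is:
Bags: B1 = {1, 3, 9, 10}  B2 = {1, 2, 3, 9}  B3 = {1, 3, 8, 9}  B4 = {1, 2, 5, 9}  B5 = {2, 4, 5, 9}  B6 = {1, 2, 3, 6}  B7 = {1, 3, 7, 9}
Tree: B1–B2, B2–B3, B2–B4, B4–B5, B2–B6, B1–B7
The largest bag has 4 vertices, giving width 3; this decomposition certifies tw(G) ≤ 3. Conversely, {1, 3, 8, 9} is a clique of size 4, and the vertices of any clique must share a bag in every tree decomposition; so some bag has ≥ 4 vertices and tw(G) ≥ 3. Therefore the treewidth is 3.

3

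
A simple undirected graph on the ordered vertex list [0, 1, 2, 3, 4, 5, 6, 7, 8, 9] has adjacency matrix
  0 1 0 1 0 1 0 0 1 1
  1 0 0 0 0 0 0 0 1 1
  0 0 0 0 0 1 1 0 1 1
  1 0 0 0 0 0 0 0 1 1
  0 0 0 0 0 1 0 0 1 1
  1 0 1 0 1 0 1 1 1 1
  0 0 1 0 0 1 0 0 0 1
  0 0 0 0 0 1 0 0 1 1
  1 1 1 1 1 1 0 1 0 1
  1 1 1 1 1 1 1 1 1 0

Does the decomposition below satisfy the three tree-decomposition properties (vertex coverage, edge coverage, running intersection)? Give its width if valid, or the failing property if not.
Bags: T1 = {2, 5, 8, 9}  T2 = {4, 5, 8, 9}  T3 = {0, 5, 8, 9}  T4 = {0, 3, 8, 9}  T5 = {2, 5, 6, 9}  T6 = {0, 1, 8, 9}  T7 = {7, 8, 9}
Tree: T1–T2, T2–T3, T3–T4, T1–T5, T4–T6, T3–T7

No — edge (5,7) lies in no bag.

A tree decomposition must satisfy three properties: every vertex lies in some bag; for every edge, both endpoints lie together in some bag; and for every vertex, the bags containing it form a connected subtree. Here edge (5,7) lies in no bag, so the decomposition is invalid.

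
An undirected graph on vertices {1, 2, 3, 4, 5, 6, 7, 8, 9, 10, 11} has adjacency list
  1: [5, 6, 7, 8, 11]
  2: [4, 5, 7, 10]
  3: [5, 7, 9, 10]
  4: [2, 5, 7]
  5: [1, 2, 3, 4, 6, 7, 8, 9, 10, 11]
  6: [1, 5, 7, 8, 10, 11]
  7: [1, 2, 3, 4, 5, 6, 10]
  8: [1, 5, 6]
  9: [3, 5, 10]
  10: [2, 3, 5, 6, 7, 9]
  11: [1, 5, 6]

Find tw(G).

3

A width-3 tree decomposition is:
Bags: B1 = {2, 5, 7, 10}  B2 = {5, 6, 7, 10}  B3 = {1, 5, 6, 7}  B4 = {2, 4, 5, 7}  B5 = {1, 5, 6, 11}  B6 = {1, 5, 6, 8}  B7 = {3, 5, 7, 10}  B8 = {3, 5, 9, 10}
Tree: B1–B2, B2–B3, B1–B4, B3–B5, B5–B6, B2–B7, B7–B8
Every bag has size at most 4, so the width is 4 − 1 = 3 and tw(G) ≤ 3. For the lower bound, the 4 vertices {1, 5, 6, 8} are pairwise adjacent, and any tree decomposition puts a clique entirely inside one bag — forcing width ≥ 3. Therefore the treewidth is 3.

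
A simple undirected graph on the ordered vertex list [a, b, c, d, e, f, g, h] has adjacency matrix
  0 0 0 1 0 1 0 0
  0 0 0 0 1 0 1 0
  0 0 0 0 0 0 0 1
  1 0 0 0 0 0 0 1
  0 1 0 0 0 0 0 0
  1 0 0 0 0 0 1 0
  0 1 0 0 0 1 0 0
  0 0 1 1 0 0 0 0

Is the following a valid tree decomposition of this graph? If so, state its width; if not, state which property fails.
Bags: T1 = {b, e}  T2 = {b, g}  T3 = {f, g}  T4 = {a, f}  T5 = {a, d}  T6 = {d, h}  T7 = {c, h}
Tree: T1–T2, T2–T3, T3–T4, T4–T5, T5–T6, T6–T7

Yes; width 1.

Checking the three conditions: (i) the bags cover all of {a, b, c, d, e, f, g, h}; (ii) for each edge, some bag contains both endpoints; (iii) the bags containing any fixed vertex form a subtree. All hold, so the decomposition is valid with width 2 − 1 = 1.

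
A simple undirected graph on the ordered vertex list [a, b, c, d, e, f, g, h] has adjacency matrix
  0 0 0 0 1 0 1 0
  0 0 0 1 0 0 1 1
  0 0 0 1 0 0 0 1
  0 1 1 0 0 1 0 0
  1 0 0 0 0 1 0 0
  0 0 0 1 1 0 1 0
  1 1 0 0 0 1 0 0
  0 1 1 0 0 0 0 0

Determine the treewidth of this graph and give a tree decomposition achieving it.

Each bag holds 3 vertices, so the decomposition has width 2, which upper-bounds the treewidth. For the lower bound, G contains the cycle c–h–b–d–c, so G is not a forest; only forests have treewidth ≤ 1, hence tw(G) ≥ 2. The upper and lower bounds meet at 2, so that is the treewidth.

Treewidth 2.
One optimal decomposition is:
Bags: B1 = {c, d, h}  B2 = {b, d, h}  B3 = {b, d, f}  B4 = {b, f, g}  B5 = {e, f, g}  B6 = {a, e, g}
Tree: B1–B2, B2–B3, B3–B4, B4–B5, B5–B6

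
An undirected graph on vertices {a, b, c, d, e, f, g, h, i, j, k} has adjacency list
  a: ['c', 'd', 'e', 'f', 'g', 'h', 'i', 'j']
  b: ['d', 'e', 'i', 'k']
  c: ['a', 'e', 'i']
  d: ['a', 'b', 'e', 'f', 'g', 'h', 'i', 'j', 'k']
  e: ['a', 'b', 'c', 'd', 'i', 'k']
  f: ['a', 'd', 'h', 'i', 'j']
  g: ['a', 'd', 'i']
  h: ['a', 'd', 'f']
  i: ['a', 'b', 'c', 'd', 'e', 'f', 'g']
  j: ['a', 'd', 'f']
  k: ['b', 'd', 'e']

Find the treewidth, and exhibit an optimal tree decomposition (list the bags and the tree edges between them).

Treewidth 3.
One optimal decomposition is:
Bags: B1 = {a, d, e, i}  B2 = {a, d, f, i}  B3 = {b, d, e, i}  B4 = {a, c, e, i}  B5 = {a, d, f, j}  B6 = {b, d, e, k}  B7 = {a, d, g, i}  B8 = {a, d, f, h}
Tree: B1–B2, B1–B3, B1–B4, B2–B5, B3–B6, B1–B7, B5–B8

Each bag holds 4 vertices, so the decomposition has width 3, which upper-bounds the treewidth. On the other hand G contains the 4-clique {a, d, g, i}. A clique must lie in a single bag of any decomposition, so no decomposition can have width below 3. Combining the bounds, tw(G) = 3.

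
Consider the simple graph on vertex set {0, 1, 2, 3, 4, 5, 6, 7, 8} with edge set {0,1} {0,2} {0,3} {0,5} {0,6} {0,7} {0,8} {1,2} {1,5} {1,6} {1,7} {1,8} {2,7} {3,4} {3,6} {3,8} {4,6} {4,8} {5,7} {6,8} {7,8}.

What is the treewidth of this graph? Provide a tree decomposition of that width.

Treewidth 3.
One optimal decomposition is:
Bags: B1 = {0, 1, 6, 8}  B2 = {0, 1, 7, 8}  B3 = {0, 3, 6, 8}  B4 = {0, 1, 5, 7}  B5 = {3, 4, 6, 8}  B6 = {0, 1, 2, 7}
Tree: B1–B2, B1–B3, B2–B4, B3–B5, B2–B6

Each bag holds 4 vertices, so the decomposition has width 3, which upper-bounds the treewidth. Conversely, {0, 1, 6, 8} is a clique of size 4, and the vertices of any clique must share a bag in every tree decomposition; so some bag has ≥ 4 vertices and tw(G) ≥ 3. The upper and lower bounds meet at 3, so that is the treewidth.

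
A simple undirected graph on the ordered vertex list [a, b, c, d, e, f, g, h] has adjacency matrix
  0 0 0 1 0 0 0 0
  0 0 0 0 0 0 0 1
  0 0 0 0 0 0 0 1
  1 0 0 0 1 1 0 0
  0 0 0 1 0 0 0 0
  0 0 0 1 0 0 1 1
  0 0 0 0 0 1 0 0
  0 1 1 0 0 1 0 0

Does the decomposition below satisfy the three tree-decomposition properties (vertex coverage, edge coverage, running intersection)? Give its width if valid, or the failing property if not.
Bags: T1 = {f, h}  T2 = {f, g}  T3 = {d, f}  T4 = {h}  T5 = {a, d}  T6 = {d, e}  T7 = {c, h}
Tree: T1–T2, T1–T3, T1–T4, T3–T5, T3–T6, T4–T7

No — vertex b appears in no bag.

A tree decomposition must satisfy three properties: every vertex lies in some bag; for every edge, both endpoints lie together in some bag; and for every vertex, the bags containing it form a connected subtree. Here vertex b appears in no bag, so the decomposition is invalid.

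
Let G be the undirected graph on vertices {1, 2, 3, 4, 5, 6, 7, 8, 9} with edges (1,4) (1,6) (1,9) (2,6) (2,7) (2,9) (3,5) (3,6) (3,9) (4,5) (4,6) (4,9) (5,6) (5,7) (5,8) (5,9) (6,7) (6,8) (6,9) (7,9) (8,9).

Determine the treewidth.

3

A width-3 tree decomposition is:
Bags: B1 = {4, 5, 6, 9}  B2 = {5, 6, 7, 9}  B3 = {2, 6, 7, 9}  B4 = {5, 6, 8, 9}  B5 = {1, 4, 6, 9}  B6 = {3, 5, 6, 9}
Tree: B1–B2, B2–B3, B2–B4, B1–B5, B1–B6
Every bag has size at most 4, so the width is 4 − 1 = 3 and tw(G) ≤ 3. On the other hand G contains the 4-clique {1, 4, 6, 9}. A clique must lie in a single bag of any decomposition, so no decomposition can have width below 3. Therefore the treewidth is 3.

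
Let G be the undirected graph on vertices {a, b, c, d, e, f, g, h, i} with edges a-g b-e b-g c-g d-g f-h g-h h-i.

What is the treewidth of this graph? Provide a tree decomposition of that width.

Each bag holds 2 vertices, so the decomposition has width 1, which upper-bounds the treewidth. Since G has at least one edge (e.g. i–h), it is not an edgeless graph, so tw(G) ≥ 1. Combining the bounds, tw(G) = 1.

Treewidth 1.
One optimal decomposition is:
Bags: B1 = {h, i}  B2 = {g, h}  B3 = {b, g}  B4 = {f, h}  B5 = {a, g}  B6 = {b, e}  B7 = {d, g}  B8 = {c, g}
Tree: B1–B2, B2–B3, B1–B4, B2–B5, B3–B6, B3–B7, B3–B8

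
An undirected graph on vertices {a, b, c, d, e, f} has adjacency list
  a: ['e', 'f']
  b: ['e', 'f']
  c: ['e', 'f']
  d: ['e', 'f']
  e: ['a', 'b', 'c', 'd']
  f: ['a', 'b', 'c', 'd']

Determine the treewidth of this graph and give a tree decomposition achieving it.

The largest bag has 3 vertices, giving width 2; this decomposition certifies tw(G) ≤ 2. Since c–e–d–f–c is a cycle in G, G is not acyclic. Forests are exactly the graphs of treewidth ≤ 1, so tw(G) ≥ 2. Hence tw(G) = 2 exactly.

Treewidth 2.
One such decomposition:
Bags: B1 = {c, e, f}  B2 = {d, e, f}  B3 = {a, e, f}  B4 = {b, e, f}
Tree: B1–B2, B2–B3, B3–B4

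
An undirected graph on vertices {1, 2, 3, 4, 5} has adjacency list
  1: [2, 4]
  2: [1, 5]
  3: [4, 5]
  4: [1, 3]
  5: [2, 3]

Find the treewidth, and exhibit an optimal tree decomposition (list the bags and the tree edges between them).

Treewidth 2.
One optimal decomposition is:
Bags: B1 = {1, 2, 4}  B2 = {2, 4, 5}  B3 = {3, 4, 5}
Tree: B1–B2, B2–B3

Each bag holds 3 vertices, so the decomposition has width 2, which upper-bounds the treewidth. For the lower bound, G contains the cycle 4–1–2–5–3–4, so G is not a forest; only forests have treewidth ≤ 1, hence tw(G) ≥ 2. Therefore the treewidth is 2.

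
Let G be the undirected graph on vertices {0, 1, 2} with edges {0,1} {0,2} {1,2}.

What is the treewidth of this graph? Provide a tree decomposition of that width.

A single bag containing all 3 vertices is trivially a valid decomposition of width 2. For the lower bound, the 3 vertices {0, 1, 2} are pairwise adjacent, and any tree decomposition puts a clique entirely inside one bag — forcing width ≥ 2. Therefore the treewidth is 2.

Treewidth 2.
Bags: B1 = {0, 1, 2}
Tree: (single bag)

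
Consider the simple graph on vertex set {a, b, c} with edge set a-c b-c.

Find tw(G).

1

A width-1 tree decomposition is:
Bags: B1 = {b, c}  B2 = {a, c}
Tree: B1–B2
The largest bag has 2 vertices, giving width 1; this decomposition certifies tw(G) ≤ 1. Any graph with an edge has treewidth ≥ 1, and G has the edge c–b. Therefore the treewidth is 1.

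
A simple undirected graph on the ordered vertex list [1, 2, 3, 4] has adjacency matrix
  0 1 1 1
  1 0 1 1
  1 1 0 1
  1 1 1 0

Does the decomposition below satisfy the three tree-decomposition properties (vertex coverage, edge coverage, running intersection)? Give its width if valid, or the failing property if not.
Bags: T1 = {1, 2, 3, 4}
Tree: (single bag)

Yes; width 3.

Checking the three conditions: (i) the bags cover all of {1, 2, 3, 4}; (ii) for each edge, some bag contains both endpoints; (iii) the bags containing any fixed vertex form a subtree. All hold, so the decomposition is valid with width 4 − 1 = 3.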